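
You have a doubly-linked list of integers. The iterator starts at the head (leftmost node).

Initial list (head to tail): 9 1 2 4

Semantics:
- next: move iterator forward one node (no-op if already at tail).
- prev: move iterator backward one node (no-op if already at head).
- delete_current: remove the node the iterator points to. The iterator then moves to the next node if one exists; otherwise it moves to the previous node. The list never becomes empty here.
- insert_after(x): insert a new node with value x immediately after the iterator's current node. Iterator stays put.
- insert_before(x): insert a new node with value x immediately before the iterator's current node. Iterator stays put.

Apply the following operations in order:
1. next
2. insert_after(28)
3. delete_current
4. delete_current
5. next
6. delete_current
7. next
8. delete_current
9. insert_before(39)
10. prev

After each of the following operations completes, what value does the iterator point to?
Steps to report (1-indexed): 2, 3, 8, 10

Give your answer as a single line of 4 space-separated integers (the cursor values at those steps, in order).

After 1 (next): list=[9, 1, 2, 4] cursor@1
After 2 (insert_after(28)): list=[9, 1, 28, 2, 4] cursor@1
After 3 (delete_current): list=[9, 28, 2, 4] cursor@28
After 4 (delete_current): list=[9, 2, 4] cursor@2
After 5 (next): list=[9, 2, 4] cursor@4
After 6 (delete_current): list=[9, 2] cursor@2
After 7 (next): list=[9, 2] cursor@2
After 8 (delete_current): list=[9] cursor@9
After 9 (insert_before(39)): list=[39, 9] cursor@9
After 10 (prev): list=[39, 9] cursor@39

Answer: 1 28 9 39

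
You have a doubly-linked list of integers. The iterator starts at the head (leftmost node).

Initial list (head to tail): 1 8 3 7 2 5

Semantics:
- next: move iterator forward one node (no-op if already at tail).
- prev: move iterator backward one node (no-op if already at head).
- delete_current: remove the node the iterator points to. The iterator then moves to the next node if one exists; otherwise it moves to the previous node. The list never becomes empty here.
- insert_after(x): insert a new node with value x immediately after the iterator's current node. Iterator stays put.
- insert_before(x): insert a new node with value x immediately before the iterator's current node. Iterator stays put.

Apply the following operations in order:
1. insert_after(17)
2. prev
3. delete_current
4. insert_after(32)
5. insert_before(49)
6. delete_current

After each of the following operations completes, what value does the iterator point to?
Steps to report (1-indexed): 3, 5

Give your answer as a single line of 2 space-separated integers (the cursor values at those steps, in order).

Answer: 17 17

Derivation:
After 1 (insert_after(17)): list=[1, 17, 8, 3, 7, 2, 5] cursor@1
After 2 (prev): list=[1, 17, 8, 3, 7, 2, 5] cursor@1
After 3 (delete_current): list=[17, 8, 3, 7, 2, 5] cursor@17
After 4 (insert_after(32)): list=[17, 32, 8, 3, 7, 2, 5] cursor@17
After 5 (insert_before(49)): list=[49, 17, 32, 8, 3, 7, 2, 5] cursor@17
After 6 (delete_current): list=[49, 32, 8, 3, 7, 2, 5] cursor@32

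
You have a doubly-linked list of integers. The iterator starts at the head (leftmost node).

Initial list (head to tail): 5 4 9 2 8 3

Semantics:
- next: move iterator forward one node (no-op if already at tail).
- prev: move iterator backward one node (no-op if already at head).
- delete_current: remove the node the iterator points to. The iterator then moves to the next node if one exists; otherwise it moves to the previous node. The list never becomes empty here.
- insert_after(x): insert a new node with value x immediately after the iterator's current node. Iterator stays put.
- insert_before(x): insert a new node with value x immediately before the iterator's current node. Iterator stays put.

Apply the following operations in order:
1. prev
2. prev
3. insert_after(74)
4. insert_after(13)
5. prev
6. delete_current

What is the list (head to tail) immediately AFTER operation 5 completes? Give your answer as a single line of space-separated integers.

Answer: 5 13 74 4 9 2 8 3

Derivation:
After 1 (prev): list=[5, 4, 9, 2, 8, 3] cursor@5
After 2 (prev): list=[5, 4, 9, 2, 8, 3] cursor@5
After 3 (insert_after(74)): list=[5, 74, 4, 9, 2, 8, 3] cursor@5
After 4 (insert_after(13)): list=[5, 13, 74, 4, 9, 2, 8, 3] cursor@5
After 5 (prev): list=[5, 13, 74, 4, 9, 2, 8, 3] cursor@5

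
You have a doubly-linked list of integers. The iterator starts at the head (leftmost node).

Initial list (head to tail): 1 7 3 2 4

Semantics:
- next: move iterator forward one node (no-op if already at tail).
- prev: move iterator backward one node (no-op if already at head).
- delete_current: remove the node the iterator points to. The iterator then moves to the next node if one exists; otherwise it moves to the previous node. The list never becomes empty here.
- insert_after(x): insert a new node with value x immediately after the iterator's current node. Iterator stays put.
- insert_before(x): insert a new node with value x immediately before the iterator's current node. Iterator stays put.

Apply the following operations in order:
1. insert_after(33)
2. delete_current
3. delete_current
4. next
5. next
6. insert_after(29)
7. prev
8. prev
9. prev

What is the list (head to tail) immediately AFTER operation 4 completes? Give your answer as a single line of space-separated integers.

Answer: 7 3 2 4

Derivation:
After 1 (insert_after(33)): list=[1, 33, 7, 3, 2, 4] cursor@1
After 2 (delete_current): list=[33, 7, 3, 2, 4] cursor@33
After 3 (delete_current): list=[7, 3, 2, 4] cursor@7
After 4 (next): list=[7, 3, 2, 4] cursor@3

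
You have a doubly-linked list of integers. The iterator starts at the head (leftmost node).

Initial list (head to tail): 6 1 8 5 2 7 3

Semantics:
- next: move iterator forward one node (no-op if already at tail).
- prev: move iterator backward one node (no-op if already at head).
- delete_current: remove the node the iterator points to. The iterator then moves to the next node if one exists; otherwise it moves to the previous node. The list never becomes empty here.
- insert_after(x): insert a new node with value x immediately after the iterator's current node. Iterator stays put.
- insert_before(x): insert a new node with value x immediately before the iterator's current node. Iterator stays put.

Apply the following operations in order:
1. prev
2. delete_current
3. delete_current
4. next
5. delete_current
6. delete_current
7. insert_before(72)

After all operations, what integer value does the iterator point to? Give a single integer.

After 1 (prev): list=[6, 1, 8, 5, 2, 7, 3] cursor@6
After 2 (delete_current): list=[1, 8, 5, 2, 7, 3] cursor@1
After 3 (delete_current): list=[8, 5, 2, 7, 3] cursor@8
After 4 (next): list=[8, 5, 2, 7, 3] cursor@5
After 5 (delete_current): list=[8, 2, 7, 3] cursor@2
After 6 (delete_current): list=[8, 7, 3] cursor@7
After 7 (insert_before(72)): list=[8, 72, 7, 3] cursor@7

Answer: 7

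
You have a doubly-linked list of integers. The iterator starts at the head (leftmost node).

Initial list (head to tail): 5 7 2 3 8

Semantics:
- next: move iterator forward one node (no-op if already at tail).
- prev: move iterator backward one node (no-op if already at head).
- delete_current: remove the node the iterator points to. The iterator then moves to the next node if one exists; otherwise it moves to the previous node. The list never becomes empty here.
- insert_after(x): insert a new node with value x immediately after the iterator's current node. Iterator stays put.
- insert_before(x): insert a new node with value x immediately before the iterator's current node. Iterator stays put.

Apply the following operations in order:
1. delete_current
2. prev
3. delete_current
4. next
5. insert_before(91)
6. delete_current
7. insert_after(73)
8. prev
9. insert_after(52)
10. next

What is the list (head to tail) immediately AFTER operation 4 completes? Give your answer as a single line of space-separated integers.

After 1 (delete_current): list=[7, 2, 3, 8] cursor@7
After 2 (prev): list=[7, 2, 3, 8] cursor@7
After 3 (delete_current): list=[2, 3, 8] cursor@2
After 4 (next): list=[2, 3, 8] cursor@3

Answer: 2 3 8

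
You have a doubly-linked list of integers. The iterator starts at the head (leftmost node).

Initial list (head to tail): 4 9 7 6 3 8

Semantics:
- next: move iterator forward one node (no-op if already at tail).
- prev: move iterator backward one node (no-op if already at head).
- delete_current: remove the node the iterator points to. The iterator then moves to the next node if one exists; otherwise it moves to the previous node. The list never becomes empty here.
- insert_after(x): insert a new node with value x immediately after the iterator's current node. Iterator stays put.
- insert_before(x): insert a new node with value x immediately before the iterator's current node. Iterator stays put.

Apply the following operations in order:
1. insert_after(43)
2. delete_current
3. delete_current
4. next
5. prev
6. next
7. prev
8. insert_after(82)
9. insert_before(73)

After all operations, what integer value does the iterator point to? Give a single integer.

After 1 (insert_after(43)): list=[4, 43, 9, 7, 6, 3, 8] cursor@4
After 2 (delete_current): list=[43, 9, 7, 6, 3, 8] cursor@43
After 3 (delete_current): list=[9, 7, 6, 3, 8] cursor@9
After 4 (next): list=[9, 7, 6, 3, 8] cursor@7
After 5 (prev): list=[9, 7, 6, 3, 8] cursor@9
After 6 (next): list=[9, 7, 6, 3, 8] cursor@7
After 7 (prev): list=[9, 7, 6, 3, 8] cursor@9
After 8 (insert_after(82)): list=[9, 82, 7, 6, 3, 8] cursor@9
After 9 (insert_before(73)): list=[73, 9, 82, 7, 6, 3, 8] cursor@9

Answer: 9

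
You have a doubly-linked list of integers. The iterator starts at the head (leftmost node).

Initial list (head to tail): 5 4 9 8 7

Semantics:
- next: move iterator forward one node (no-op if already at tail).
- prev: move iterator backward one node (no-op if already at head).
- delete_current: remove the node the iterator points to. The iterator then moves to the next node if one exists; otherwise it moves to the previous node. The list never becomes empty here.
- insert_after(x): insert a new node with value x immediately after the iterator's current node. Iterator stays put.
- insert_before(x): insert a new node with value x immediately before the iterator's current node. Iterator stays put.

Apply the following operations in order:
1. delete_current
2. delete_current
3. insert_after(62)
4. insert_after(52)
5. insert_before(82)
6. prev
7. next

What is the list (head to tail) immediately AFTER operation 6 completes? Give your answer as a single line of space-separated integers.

After 1 (delete_current): list=[4, 9, 8, 7] cursor@4
After 2 (delete_current): list=[9, 8, 7] cursor@9
After 3 (insert_after(62)): list=[9, 62, 8, 7] cursor@9
After 4 (insert_after(52)): list=[9, 52, 62, 8, 7] cursor@9
After 5 (insert_before(82)): list=[82, 9, 52, 62, 8, 7] cursor@9
After 6 (prev): list=[82, 9, 52, 62, 8, 7] cursor@82

Answer: 82 9 52 62 8 7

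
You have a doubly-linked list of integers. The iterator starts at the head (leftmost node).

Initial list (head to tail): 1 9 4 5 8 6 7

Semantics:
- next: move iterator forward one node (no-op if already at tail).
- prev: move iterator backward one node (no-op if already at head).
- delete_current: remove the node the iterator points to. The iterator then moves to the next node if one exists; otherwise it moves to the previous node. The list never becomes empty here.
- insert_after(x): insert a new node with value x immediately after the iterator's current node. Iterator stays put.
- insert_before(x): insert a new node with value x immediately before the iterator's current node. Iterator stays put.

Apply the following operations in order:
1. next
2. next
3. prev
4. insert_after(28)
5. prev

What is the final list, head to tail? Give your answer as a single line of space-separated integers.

Answer: 1 9 28 4 5 8 6 7

Derivation:
After 1 (next): list=[1, 9, 4, 5, 8, 6, 7] cursor@9
After 2 (next): list=[1, 9, 4, 5, 8, 6, 7] cursor@4
After 3 (prev): list=[1, 9, 4, 5, 8, 6, 7] cursor@9
After 4 (insert_after(28)): list=[1, 9, 28, 4, 5, 8, 6, 7] cursor@9
After 5 (prev): list=[1, 9, 28, 4, 5, 8, 6, 7] cursor@1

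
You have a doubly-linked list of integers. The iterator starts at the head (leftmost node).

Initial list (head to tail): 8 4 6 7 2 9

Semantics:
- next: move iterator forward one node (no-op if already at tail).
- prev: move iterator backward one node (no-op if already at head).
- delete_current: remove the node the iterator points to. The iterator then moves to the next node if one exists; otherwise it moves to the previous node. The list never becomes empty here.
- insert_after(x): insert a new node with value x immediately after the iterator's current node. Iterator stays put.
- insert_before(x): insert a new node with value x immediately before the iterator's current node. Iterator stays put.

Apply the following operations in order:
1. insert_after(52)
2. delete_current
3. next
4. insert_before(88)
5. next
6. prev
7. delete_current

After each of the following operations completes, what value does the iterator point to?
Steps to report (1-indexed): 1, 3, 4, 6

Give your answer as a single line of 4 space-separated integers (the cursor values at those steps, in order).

Answer: 8 4 4 4

Derivation:
After 1 (insert_after(52)): list=[8, 52, 4, 6, 7, 2, 9] cursor@8
After 2 (delete_current): list=[52, 4, 6, 7, 2, 9] cursor@52
After 3 (next): list=[52, 4, 6, 7, 2, 9] cursor@4
After 4 (insert_before(88)): list=[52, 88, 4, 6, 7, 2, 9] cursor@4
After 5 (next): list=[52, 88, 4, 6, 7, 2, 9] cursor@6
After 6 (prev): list=[52, 88, 4, 6, 7, 2, 9] cursor@4
After 7 (delete_current): list=[52, 88, 6, 7, 2, 9] cursor@6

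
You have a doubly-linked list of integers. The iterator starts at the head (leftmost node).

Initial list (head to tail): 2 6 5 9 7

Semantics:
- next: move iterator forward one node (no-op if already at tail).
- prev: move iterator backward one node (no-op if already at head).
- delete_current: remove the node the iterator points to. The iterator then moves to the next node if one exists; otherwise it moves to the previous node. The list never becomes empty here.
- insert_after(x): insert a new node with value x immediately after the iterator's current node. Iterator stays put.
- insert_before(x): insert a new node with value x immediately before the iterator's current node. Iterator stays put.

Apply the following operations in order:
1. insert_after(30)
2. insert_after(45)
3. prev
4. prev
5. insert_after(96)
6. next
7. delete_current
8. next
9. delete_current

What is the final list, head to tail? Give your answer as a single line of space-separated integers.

Answer: 2 45 6 5 9 7

Derivation:
After 1 (insert_after(30)): list=[2, 30, 6, 5, 9, 7] cursor@2
After 2 (insert_after(45)): list=[2, 45, 30, 6, 5, 9, 7] cursor@2
After 3 (prev): list=[2, 45, 30, 6, 5, 9, 7] cursor@2
After 4 (prev): list=[2, 45, 30, 6, 5, 9, 7] cursor@2
After 5 (insert_after(96)): list=[2, 96, 45, 30, 6, 5, 9, 7] cursor@2
After 6 (next): list=[2, 96, 45, 30, 6, 5, 9, 7] cursor@96
After 7 (delete_current): list=[2, 45, 30, 6, 5, 9, 7] cursor@45
After 8 (next): list=[2, 45, 30, 6, 5, 9, 7] cursor@30
After 9 (delete_current): list=[2, 45, 6, 5, 9, 7] cursor@6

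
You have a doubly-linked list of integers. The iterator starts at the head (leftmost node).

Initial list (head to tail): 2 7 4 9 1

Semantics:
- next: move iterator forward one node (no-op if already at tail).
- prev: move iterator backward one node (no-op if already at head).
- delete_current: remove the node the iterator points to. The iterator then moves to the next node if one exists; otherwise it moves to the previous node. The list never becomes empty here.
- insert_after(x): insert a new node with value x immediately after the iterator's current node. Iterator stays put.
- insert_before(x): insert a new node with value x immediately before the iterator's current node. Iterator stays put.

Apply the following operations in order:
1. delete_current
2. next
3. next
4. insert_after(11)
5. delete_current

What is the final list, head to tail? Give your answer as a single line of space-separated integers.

Answer: 7 4 11 1

Derivation:
After 1 (delete_current): list=[7, 4, 9, 1] cursor@7
After 2 (next): list=[7, 4, 9, 1] cursor@4
After 3 (next): list=[7, 4, 9, 1] cursor@9
After 4 (insert_after(11)): list=[7, 4, 9, 11, 1] cursor@9
After 5 (delete_current): list=[7, 4, 11, 1] cursor@11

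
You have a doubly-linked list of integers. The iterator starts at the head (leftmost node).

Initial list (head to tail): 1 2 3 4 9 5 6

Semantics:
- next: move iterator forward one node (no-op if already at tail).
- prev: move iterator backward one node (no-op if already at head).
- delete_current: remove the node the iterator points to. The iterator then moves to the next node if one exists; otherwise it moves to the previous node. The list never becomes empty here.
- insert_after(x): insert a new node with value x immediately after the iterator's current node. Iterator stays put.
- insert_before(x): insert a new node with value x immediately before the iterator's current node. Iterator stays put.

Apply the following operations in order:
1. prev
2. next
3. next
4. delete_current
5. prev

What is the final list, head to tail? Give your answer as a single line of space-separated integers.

After 1 (prev): list=[1, 2, 3, 4, 9, 5, 6] cursor@1
After 2 (next): list=[1, 2, 3, 4, 9, 5, 6] cursor@2
After 3 (next): list=[1, 2, 3, 4, 9, 5, 6] cursor@3
After 4 (delete_current): list=[1, 2, 4, 9, 5, 6] cursor@4
After 5 (prev): list=[1, 2, 4, 9, 5, 6] cursor@2

Answer: 1 2 4 9 5 6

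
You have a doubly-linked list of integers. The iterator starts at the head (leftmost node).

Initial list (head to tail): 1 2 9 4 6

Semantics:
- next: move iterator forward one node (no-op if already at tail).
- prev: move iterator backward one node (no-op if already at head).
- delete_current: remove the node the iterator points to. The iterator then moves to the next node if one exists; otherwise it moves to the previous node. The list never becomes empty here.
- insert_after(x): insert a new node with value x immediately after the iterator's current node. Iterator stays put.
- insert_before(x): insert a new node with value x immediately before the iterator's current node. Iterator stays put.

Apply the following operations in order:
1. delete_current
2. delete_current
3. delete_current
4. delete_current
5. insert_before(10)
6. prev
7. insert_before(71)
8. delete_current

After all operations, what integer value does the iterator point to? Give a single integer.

After 1 (delete_current): list=[2, 9, 4, 6] cursor@2
After 2 (delete_current): list=[9, 4, 6] cursor@9
After 3 (delete_current): list=[4, 6] cursor@4
After 4 (delete_current): list=[6] cursor@6
After 5 (insert_before(10)): list=[10, 6] cursor@6
After 6 (prev): list=[10, 6] cursor@10
After 7 (insert_before(71)): list=[71, 10, 6] cursor@10
After 8 (delete_current): list=[71, 6] cursor@6

Answer: 6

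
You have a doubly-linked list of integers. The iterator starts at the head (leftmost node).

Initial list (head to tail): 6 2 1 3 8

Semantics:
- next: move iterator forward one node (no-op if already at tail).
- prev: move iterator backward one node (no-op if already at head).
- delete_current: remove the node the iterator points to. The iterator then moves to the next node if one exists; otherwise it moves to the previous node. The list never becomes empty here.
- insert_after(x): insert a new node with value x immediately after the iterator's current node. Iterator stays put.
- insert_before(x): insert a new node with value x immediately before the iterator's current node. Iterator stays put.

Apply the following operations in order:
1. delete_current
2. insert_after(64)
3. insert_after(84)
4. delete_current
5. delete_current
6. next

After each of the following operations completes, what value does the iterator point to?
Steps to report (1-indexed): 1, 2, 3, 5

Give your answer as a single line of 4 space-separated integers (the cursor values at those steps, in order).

After 1 (delete_current): list=[2, 1, 3, 8] cursor@2
After 2 (insert_after(64)): list=[2, 64, 1, 3, 8] cursor@2
After 3 (insert_after(84)): list=[2, 84, 64, 1, 3, 8] cursor@2
After 4 (delete_current): list=[84, 64, 1, 3, 8] cursor@84
After 5 (delete_current): list=[64, 1, 3, 8] cursor@64
After 6 (next): list=[64, 1, 3, 8] cursor@1

Answer: 2 2 2 64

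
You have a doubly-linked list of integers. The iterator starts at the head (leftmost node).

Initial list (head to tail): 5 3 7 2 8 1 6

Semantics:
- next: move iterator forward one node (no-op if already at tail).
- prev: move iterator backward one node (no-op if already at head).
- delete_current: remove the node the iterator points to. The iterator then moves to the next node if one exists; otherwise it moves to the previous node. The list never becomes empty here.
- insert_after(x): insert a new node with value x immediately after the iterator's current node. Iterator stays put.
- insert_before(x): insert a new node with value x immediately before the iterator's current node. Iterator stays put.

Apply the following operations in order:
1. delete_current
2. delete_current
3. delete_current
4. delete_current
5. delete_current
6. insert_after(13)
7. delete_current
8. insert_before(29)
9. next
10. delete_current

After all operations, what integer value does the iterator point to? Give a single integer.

After 1 (delete_current): list=[3, 7, 2, 8, 1, 6] cursor@3
After 2 (delete_current): list=[7, 2, 8, 1, 6] cursor@7
After 3 (delete_current): list=[2, 8, 1, 6] cursor@2
After 4 (delete_current): list=[8, 1, 6] cursor@8
After 5 (delete_current): list=[1, 6] cursor@1
After 6 (insert_after(13)): list=[1, 13, 6] cursor@1
After 7 (delete_current): list=[13, 6] cursor@13
After 8 (insert_before(29)): list=[29, 13, 6] cursor@13
After 9 (next): list=[29, 13, 6] cursor@6
After 10 (delete_current): list=[29, 13] cursor@13

Answer: 13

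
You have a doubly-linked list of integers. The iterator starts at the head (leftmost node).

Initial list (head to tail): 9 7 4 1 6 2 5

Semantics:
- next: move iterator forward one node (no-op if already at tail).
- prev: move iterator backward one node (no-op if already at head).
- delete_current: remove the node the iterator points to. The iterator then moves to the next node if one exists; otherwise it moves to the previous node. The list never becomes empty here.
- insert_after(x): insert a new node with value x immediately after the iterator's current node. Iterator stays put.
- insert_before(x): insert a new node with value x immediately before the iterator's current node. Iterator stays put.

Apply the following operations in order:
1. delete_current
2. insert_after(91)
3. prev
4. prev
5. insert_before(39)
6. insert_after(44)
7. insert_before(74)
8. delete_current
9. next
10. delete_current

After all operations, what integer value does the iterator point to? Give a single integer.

After 1 (delete_current): list=[7, 4, 1, 6, 2, 5] cursor@7
After 2 (insert_after(91)): list=[7, 91, 4, 1, 6, 2, 5] cursor@7
After 3 (prev): list=[7, 91, 4, 1, 6, 2, 5] cursor@7
After 4 (prev): list=[7, 91, 4, 1, 6, 2, 5] cursor@7
After 5 (insert_before(39)): list=[39, 7, 91, 4, 1, 6, 2, 5] cursor@7
After 6 (insert_after(44)): list=[39, 7, 44, 91, 4, 1, 6, 2, 5] cursor@7
After 7 (insert_before(74)): list=[39, 74, 7, 44, 91, 4, 1, 6, 2, 5] cursor@7
After 8 (delete_current): list=[39, 74, 44, 91, 4, 1, 6, 2, 5] cursor@44
After 9 (next): list=[39, 74, 44, 91, 4, 1, 6, 2, 5] cursor@91
After 10 (delete_current): list=[39, 74, 44, 4, 1, 6, 2, 5] cursor@4

Answer: 4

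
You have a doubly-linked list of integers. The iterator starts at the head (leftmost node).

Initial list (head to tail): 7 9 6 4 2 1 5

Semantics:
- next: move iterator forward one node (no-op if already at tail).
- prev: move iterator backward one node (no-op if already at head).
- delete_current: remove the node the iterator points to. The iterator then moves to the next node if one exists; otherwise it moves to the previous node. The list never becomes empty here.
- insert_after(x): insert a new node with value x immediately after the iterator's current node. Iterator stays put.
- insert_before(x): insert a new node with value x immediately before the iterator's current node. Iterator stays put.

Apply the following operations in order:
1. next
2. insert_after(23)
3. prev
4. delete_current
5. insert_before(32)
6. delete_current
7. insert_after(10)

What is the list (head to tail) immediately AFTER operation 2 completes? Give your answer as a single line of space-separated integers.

Answer: 7 9 23 6 4 2 1 5

Derivation:
After 1 (next): list=[7, 9, 6, 4, 2, 1, 5] cursor@9
After 2 (insert_after(23)): list=[7, 9, 23, 6, 4, 2, 1, 5] cursor@9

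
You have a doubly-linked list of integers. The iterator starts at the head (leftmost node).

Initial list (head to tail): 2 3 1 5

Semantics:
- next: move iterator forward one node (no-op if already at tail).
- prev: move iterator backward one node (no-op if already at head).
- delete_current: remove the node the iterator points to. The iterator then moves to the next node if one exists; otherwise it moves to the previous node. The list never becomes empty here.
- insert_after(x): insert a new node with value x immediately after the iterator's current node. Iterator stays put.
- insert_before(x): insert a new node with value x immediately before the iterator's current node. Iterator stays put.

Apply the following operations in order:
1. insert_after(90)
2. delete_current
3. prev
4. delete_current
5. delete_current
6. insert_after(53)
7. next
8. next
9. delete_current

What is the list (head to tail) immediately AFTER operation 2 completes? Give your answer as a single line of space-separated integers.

Answer: 90 3 1 5

Derivation:
After 1 (insert_after(90)): list=[2, 90, 3, 1, 5] cursor@2
After 2 (delete_current): list=[90, 3, 1, 5] cursor@90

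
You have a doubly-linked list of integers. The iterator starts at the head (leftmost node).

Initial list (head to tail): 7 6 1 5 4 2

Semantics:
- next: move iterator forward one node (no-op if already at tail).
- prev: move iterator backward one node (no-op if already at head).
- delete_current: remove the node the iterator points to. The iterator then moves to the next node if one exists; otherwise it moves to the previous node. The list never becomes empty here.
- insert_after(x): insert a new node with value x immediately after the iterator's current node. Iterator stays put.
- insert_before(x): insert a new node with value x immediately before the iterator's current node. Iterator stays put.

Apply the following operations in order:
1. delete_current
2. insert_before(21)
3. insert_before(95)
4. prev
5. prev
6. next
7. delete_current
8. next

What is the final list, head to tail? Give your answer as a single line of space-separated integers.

Answer: 21 6 1 5 4 2

Derivation:
After 1 (delete_current): list=[6, 1, 5, 4, 2] cursor@6
After 2 (insert_before(21)): list=[21, 6, 1, 5, 4, 2] cursor@6
After 3 (insert_before(95)): list=[21, 95, 6, 1, 5, 4, 2] cursor@6
After 4 (prev): list=[21, 95, 6, 1, 5, 4, 2] cursor@95
After 5 (prev): list=[21, 95, 6, 1, 5, 4, 2] cursor@21
After 6 (next): list=[21, 95, 6, 1, 5, 4, 2] cursor@95
After 7 (delete_current): list=[21, 6, 1, 5, 4, 2] cursor@6
After 8 (next): list=[21, 6, 1, 5, 4, 2] cursor@1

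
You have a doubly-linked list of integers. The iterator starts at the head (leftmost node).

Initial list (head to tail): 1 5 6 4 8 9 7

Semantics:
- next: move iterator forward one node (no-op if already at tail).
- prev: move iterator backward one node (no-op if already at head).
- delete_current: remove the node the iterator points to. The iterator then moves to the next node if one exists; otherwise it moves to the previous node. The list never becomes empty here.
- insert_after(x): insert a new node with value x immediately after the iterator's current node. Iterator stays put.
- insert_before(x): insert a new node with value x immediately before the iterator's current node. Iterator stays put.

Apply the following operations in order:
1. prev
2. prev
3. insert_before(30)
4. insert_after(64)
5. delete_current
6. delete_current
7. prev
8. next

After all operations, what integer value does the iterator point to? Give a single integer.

After 1 (prev): list=[1, 5, 6, 4, 8, 9, 7] cursor@1
After 2 (prev): list=[1, 5, 6, 4, 8, 9, 7] cursor@1
After 3 (insert_before(30)): list=[30, 1, 5, 6, 4, 8, 9, 7] cursor@1
After 4 (insert_after(64)): list=[30, 1, 64, 5, 6, 4, 8, 9, 7] cursor@1
After 5 (delete_current): list=[30, 64, 5, 6, 4, 8, 9, 7] cursor@64
After 6 (delete_current): list=[30, 5, 6, 4, 8, 9, 7] cursor@5
After 7 (prev): list=[30, 5, 6, 4, 8, 9, 7] cursor@30
After 8 (next): list=[30, 5, 6, 4, 8, 9, 7] cursor@5

Answer: 5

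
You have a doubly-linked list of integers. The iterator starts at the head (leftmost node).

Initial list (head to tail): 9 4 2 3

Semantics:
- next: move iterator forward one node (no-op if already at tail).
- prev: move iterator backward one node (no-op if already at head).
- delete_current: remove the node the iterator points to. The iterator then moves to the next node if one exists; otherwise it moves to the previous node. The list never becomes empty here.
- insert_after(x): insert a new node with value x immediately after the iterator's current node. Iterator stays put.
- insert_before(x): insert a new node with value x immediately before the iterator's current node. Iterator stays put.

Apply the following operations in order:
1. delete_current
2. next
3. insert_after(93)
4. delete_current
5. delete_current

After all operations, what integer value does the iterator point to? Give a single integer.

Answer: 3

Derivation:
After 1 (delete_current): list=[4, 2, 3] cursor@4
After 2 (next): list=[4, 2, 3] cursor@2
After 3 (insert_after(93)): list=[4, 2, 93, 3] cursor@2
After 4 (delete_current): list=[4, 93, 3] cursor@93
After 5 (delete_current): list=[4, 3] cursor@3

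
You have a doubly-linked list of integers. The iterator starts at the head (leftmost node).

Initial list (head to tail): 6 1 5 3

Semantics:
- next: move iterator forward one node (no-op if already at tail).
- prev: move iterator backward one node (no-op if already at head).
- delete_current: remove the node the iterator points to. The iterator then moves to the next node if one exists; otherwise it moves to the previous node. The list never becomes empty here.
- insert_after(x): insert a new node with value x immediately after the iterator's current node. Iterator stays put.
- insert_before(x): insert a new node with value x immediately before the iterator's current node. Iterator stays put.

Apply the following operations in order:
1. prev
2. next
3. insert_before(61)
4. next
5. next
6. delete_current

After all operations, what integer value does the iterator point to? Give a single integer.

After 1 (prev): list=[6, 1, 5, 3] cursor@6
After 2 (next): list=[6, 1, 5, 3] cursor@1
After 3 (insert_before(61)): list=[6, 61, 1, 5, 3] cursor@1
After 4 (next): list=[6, 61, 1, 5, 3] cursor@5
After 5 (next): list=[6, 61, 1, 5, 3] cursor@3
After 6 (delete_current): list=[6, 61, 1, 5] cursor@5

Answer: 5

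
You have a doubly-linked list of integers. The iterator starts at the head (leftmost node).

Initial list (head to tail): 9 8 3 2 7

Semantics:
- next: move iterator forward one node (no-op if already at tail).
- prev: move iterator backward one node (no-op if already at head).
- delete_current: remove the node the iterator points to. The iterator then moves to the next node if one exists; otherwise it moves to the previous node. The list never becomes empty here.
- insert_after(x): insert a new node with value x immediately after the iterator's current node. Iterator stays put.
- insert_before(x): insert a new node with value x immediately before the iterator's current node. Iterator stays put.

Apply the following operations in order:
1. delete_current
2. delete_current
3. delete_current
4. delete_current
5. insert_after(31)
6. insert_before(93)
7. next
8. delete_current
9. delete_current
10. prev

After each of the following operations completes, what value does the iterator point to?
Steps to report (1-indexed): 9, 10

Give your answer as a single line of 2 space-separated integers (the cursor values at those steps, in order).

After 1 (delete_current): list=[8, 3, 2, 7] cursor@8
After 2 (delete_current): list=[3, 2, 7] cursor@3
After 3 (delete_current): list=[2, 7] cursor@2
After 4 (delete_current): list=[7] cursor@7
After 5 (insert_after(31)): list=[7, 31] cursor@7
After 6 (insert_before(93)): list=[93, 7, 31] cursor@7
After 7 (next): list=[93, 7, 31] cursor@31
After 8 (delete_current): list=[93, 7] cursor@7
After 9 (delete_current): list=[93] cursor@93
After 10 (prev): list=[93] cursor@93

Answer: 93 93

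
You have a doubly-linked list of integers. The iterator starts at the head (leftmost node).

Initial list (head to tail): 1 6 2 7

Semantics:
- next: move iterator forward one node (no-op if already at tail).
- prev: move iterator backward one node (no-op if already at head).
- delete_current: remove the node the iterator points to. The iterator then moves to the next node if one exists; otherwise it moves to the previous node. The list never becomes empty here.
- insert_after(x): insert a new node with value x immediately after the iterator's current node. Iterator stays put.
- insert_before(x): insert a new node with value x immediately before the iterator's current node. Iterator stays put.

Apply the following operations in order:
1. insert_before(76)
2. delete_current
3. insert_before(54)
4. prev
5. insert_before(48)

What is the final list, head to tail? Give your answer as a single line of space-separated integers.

After 1 (insert_before(76)): list=[76, 1, 6, 2, 7] cursor@1
After 2 (delete_current): list=[76, 6, 2, 7] cursor@6
After 3 (insert_before(54)): list=[76, 54, 6, 2, 7] cursor@6
After 4 (prev): list=[76, 54, 6, 2, 7] cursor@54
After 5 (insert_before(48)): list=[76, 48, 54, 6, 2, 7] cursor@54

Answer: 76 48 54 6 2 7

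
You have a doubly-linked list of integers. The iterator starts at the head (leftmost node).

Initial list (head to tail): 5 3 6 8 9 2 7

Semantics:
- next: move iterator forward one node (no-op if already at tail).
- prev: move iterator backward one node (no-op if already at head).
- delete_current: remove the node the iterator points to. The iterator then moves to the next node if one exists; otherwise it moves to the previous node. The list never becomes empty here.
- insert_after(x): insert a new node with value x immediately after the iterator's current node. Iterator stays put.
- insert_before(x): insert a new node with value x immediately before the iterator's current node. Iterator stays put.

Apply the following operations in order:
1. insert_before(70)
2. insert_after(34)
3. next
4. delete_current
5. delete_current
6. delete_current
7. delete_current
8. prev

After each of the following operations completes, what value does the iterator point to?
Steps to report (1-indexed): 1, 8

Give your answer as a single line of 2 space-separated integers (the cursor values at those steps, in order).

Answer: 5 5

Derivation:
After 1 (insert_before(70)): list=[70, 5, 3, 6, 8, 9, 2, 7] cursor@5
After 2 (insert_after(34)): list=[70, 5, 34, 3, 6, 8, 9, 2, 7] cursor@5
After 3 (next): list=[70, 5, 34, 3, 6, 8, 9, 2, 7] cursor@34
After 4 (delete_current): list=[70, 5, 3, 6, 8, 9, 2, 7] cursor@3
After 5 (delete_current): list=[70, 5, 6, 8, 9, 2, 7] cursor@6
After 6 (delete_current): list=[70, 5, 8, 9, 2, 7] cursor@8
After 7 (delete_current): list=[70, 5, 9, 2, 7] cursor@9
After 8 (prev): list=[70, 5, 9, 2, 7] cursor@5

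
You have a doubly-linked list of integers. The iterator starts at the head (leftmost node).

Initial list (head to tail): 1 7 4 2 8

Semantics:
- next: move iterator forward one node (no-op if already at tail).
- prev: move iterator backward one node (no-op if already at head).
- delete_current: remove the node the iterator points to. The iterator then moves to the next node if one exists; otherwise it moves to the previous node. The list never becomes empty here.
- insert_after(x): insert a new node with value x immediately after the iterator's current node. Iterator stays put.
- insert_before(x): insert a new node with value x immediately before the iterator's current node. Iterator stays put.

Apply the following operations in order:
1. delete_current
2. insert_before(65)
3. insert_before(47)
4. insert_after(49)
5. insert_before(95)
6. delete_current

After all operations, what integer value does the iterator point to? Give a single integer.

Answer: 49

Derivation:
After 1 (delete_current): list=[7, 4, 2, 8] cursor@7
After 2 (insert_before(65)): list=[65, 7, 4, 2, 8] cursor@7
After 3 (insert_before(47)): list=[65, 47, 7, 4, 2, 8] cursor@7
After 4 (insert_after(49)): list=[65, 47, 7, 49, 4, 2, 8] cursor@7
After 5 (insert_before(95)): list=[65, 47, 95, 7, 49, 4, 2, 8] cursor@7
After 6 (delete_current): list=[65, 47, 95, 49, 4, 2, 8] cursor@49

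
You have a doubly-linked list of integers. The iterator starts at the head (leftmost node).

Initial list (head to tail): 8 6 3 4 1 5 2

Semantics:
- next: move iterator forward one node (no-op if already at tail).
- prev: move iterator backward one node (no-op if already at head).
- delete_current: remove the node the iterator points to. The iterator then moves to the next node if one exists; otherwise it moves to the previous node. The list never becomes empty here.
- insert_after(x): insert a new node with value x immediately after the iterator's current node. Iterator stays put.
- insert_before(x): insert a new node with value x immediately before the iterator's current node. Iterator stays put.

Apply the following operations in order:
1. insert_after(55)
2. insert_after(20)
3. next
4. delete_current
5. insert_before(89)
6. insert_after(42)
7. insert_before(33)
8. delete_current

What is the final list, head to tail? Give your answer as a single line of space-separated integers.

After 1 (insert_after(55)): list=[8, 55, 6, 3, 4, 1, 5, 2] cursor@8
After 2 (insert_after(20)): list=[8, 20, 55, 6, 3, 4, 1, 5, 2] cursor@8
After 3 (next): list=[8, 20, 55, 6, 3, 4, 1, 5, 2] cursor@20
After 4 (delete_current): list=[8, 55, 6, 3, 4, 1, 5, 2] cursor@55
After 5 (insert_before(89)): list=[8, 89, 55, 6, 3, 4, 1, 5, 2] cursor@55
After 6 (insert_after(42)): list=[8, 89, 55, 42, 6, 3, 4, 1, 5, 2] cursor@55
After 7 (insert_before(33)): list=[8, 89, 33, 55, 42, 6, 3, 4, 1, 5, 2] cursor@55
After 8 (delete_current): list=[8, 89, 33, 42, 6, 3, 4, 1, 5, 2] cursor@42

Answer: 8 89 33 42 6 3 4 1 5 2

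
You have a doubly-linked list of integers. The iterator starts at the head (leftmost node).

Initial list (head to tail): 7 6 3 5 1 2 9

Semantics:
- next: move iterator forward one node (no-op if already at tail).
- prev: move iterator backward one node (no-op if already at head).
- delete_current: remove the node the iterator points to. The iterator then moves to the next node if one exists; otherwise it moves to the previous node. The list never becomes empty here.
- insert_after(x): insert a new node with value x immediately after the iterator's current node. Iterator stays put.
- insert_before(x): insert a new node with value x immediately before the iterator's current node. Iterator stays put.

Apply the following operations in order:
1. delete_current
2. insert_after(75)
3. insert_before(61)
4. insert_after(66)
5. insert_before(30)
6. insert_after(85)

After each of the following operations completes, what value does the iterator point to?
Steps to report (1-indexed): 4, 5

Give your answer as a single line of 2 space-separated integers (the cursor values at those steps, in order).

After 1 (delete_current): list=[6, 3, 5, 1, 2, 9] cursor@6
After 2 (insert_after(75)): list=[6, 75, 3, 5, 1, 2, 9] cursor@6
After 3 (insert_before(61)): list=[61, 6, 75, 3, 5, 1, 2, 9] cursor@6
After 4 (insert_after(66)): list=[61, 6, 66, 75, 3, 5, 1, 2, 9] cursor@6
After 5 (insert_before(30)): list=[61, 30, 6, 66, 75, 3, 5, 1, 2, 9] cursor@6
After 6 (insert_after(85)): list=[61, 30, 6, 85, 66, 75, 3, 5, 1, 2, 9] cursor@6

Answer: 6 6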